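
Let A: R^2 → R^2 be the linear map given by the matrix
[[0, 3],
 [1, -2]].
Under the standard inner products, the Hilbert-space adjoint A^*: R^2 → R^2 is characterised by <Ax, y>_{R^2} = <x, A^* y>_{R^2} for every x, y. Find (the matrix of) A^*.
A^* = A^T =
[[0, 1],
 [3, -2]]

For real matrices with standard dot products, the defining identity <Ax, y> = <x, A^* y> gives (Ax)^T y = x^T (A^*) y, i.e. x^T A^T y = x^T (A^*) y. Since this holds for all x, y, we must have A^* = A^T. Therefore
A^* =
[[0, 1],
 [3, -2]].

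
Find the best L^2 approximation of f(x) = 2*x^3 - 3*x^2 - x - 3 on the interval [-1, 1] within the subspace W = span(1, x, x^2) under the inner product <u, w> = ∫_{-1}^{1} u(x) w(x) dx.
g(x) = -3*x^2 + x/5 - 3

The best approximation g ∈ W is the orthogonal projection of f onto W. Writing g = a_0 + a_1 x + a_2 x^2, the coefficients solve the normal equations G · a = b where
  G_{ij} = <φ_i, φ_j> and b_i = <f, φ_i>, with φ_0 = 1, φ_1 = x, φ_2 = x^2.
G =
  [2, 0, 2/3]
  [0, 2/3, 0]
  [2/3, 0, 2/5],
b = (-8, 2/15, -16/5).
Solving gives a_0 = -3, a_1 = 1/5, a_2 = -3, so
  g(x) = -3*x^2 + x/5 - 3.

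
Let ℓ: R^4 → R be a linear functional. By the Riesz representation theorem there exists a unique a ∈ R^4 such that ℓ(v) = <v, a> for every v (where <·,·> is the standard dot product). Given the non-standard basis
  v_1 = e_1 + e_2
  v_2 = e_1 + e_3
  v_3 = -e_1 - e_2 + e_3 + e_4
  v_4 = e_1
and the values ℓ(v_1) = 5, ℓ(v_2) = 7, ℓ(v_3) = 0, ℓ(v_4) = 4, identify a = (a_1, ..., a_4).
a = (4, 1, 3, 2)

Write a = (a_1, ..., a_4) in the standard basis. For each basis vector v_i, ℓ(v_i) = <v_i, a> is a linear equation in the a_j's. Collect the n equations into a matrix system V a = ℓ, where row i of V is v_i (expressed in the standard basis). Since V is invertible (lower-triangular with 1s on the diagonal, up to permutation), solve by back-substitution:
  V =
[[1, 1, 0, 0],
 [1, 0, 1, 0],
 [-1, -1, 1, 1],
 [1, 0, 0, 0]]
  V a = (5, 7, 0, 4)
Solving gives a = (4, 1, 3, 2).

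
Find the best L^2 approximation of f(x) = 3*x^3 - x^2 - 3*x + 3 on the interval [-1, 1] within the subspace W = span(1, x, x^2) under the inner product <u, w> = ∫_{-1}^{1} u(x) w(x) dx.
g(x) = -x^2 - 6*x/5 + 3

The best approximation g ∈ W is the orthogonal projection of f onto W. Writing g = a_0 + a_1 x + a_2 x^2, the coefficients solve the normal equations G · a = b where
  G_{ij} = <φ_i, φ_j> and b_i = <f, φ_i>, with φ_0 = 1, φ_1 = x, φ_2 = x^2.
G =
  [2, 0, 2/3]
  [0, 2/3, 0]
  [2/3, 0, 2/5],
b = (16/3, -4/5, 8/5).
Solving gives a_0 = 3, a_1 = -6/5, a_2 = -1, so
  g(x) = -x^2 - 6*x/5 + 3.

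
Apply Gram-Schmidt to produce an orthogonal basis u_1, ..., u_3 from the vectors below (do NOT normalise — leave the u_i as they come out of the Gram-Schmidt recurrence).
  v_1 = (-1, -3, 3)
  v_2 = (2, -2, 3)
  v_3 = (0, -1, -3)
Orthogonal basis:
  u_1 = (-1, -3, 3)
  u_2 = (51/19, 1/19, 18/19)
  u_3 = (9/14, -27/14, -12/7)

Apply the Gram-Schmidt recurrence
  u_1 = v_1
  u_i = v_i − Σ_{j<i} ((v_i · u_j) / (u_j · u_j)) · u_j.

Step by step this gives:
  u_1 = (-1, -3, 3)
  u_2 = (51/19, 1/19, 18/19)
  u_3 = (9/14, -27/14, -12/7)

Orthogonality check:
  u_2 · u_1 = 0 (should be 0)
  u_3 · u_1 = 0 (should be 0)
  u_3 · u_2 = 0 (should be 0)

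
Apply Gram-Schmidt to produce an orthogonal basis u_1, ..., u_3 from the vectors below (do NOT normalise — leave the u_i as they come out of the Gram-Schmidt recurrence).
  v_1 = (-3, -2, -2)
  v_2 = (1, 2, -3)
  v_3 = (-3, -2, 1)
Orthogonal basis:
  u_1 = (-3, -2, -2)
  u_2 = (14/17, 32/17, -53/17)
  u_3 = (-40/79, 44/79, 16/79)

Apply the Gram-Schmidt recurrence
  u_1 = v_1
  u_i = v_i − Σ_{j<i} ((v_i · u_j) / (u_j · u_j)) · u_j.

Step by step this gives:
  u_1 = (-3, -2, -2)
  u_2 = (14/17, 32/17, -53/17)
  u_3 = (-40/79, 44/79, 16/79)

Orthogonality check:
  u_2 · u_1 = 0 (should be 0)
  u_3 · u_1 = 0 (should be 0)
  u_3 · u_2 = 0 (should be 0)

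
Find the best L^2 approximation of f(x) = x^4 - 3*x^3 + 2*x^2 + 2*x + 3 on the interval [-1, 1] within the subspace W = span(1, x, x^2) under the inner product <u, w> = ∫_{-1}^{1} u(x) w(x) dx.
g(x) = 20*x^2/7 + x/5 + 102/35

The best approximation g ∈ W is the orthogonal projection of f onto W. Writing g = a_0 + a_1 x + a_2 x^2, the coefficients solve the normal equations G · a = b where
  G_{ij} = <φ_i, φ_j> and b_i = <f, φ_i>, with φ_0 = 1, φ_1 = x, φ_2 = x^2.
G =
  [2, 0, 2/3]
  [0, 2/3, 0]
  [2/3, 0, 2/5],
b = (116/15, 2/15, 108/35).
Solving gives a_0 = 102/35, a_1 = 1/5, a_2 = 20/7, so
  g(x) = 20*x^2/7 + x/5 + 102/35.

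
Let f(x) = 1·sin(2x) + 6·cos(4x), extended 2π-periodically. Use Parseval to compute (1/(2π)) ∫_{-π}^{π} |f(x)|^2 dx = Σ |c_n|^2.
Σ |c_n|^2 = 37/2

Expand |f|^2 and use orthogonality of {sin(nx), cos(mx)} on [-π, π]:
  ∫_{-π}^{π} sin(nx)^2 dx = π, ∫ cos(mx)^2 dx = π, and cross terms integrate to 0.
So ∫_{-π}^{π} f(x)^2 dx = 1^2 · π + 6^2 · π = (1 + 36)π.
Divide by 2π: (1 + 36)/2 = 37/2.
By Parseval, this equals Σ |c_n|^2.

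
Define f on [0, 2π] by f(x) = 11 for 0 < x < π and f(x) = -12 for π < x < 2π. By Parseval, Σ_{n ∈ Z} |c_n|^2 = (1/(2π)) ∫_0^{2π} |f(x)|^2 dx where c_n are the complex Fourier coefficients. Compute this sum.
Σ |c_n|^2 = 265/2

Parseval equates the L^2 energy of f (normalised by 1/(2π)) with the ℓ^2 sum of its Fourier coefficients: (1/(2π)) ∫_0^{2π} |f|^2 = Σ |c_n|^2.
Compute the left side: (1/(2π)) [∫_0^π 11^2 dx + ∫_π^{2π} (-12)^2 dx] = (1/(2π)) · (121π + 144π) = (121 + 144)/2 = 265/2.
So Σ_{n ∈ Z} |c_n|^2 = 265/2.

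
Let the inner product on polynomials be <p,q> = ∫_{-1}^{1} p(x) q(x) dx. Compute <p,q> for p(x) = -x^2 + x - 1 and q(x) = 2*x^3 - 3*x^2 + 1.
<p,q> = 4/3

Expand the product: p(x)·q(x) = -2*x^5 + 5*x^4 - 5*x^3 + 2*x^2 + x - 1.
∫_{-1}^{1} of each monomial x^k gives [2/(k+1) if k even, 0 if k odd]. Integrating term-by-term (or equivalently evaluating the antiderivative F(x) = -x^6/3 + x^5 - 5*x^4/4 + 2*x^3/3 + x^2/2 - x at the endpoints):
  F(1) − F(−1) = -5/12 − (-7/4) = 4/3.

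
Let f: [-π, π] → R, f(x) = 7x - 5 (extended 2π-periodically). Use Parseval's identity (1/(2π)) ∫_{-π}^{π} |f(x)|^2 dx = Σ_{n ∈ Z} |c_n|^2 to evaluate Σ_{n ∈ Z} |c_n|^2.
Σ |c_n|^2 = 49π^2/3 + 25

Expand and integrate term by term over [-π, π]:
  ∫ (7x)^2 dx = 49·(2π^3/3); ∫ 2·7·(-5)·x dx = 0 (odd integrand); ∫ (-5)^2 dx = 25·2π.
So (1/(2π)) ∫_{-π}^{π} (7x - 5)^2 dx = 49π^2/3 + 25 = 49π^2/3 + 25.
Parseval ⇒ Σ |c_n|^2 = 49π^2/3 + 25.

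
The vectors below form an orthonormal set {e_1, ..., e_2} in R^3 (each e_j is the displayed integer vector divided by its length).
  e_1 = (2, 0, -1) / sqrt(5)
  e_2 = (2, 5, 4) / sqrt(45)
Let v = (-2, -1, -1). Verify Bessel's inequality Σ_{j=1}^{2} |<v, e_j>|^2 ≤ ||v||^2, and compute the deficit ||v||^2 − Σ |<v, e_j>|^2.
Σ |<v, e_j>|^2 = 50/9; ||v||^2 = 6; deficit = 4/9

Write each e_j = u_j / sqrt(<u_j, u_j>) where u_j is the displayed integer vector. Then <v, e_j> = <v, u_j> / sqrt(<u_j, u_j>), so |<v, e_j>|^2 = <v, u_j>^2 / <u_j, u_j>.
Coefficients: <v, e_1> = -3/sqrt(5), <v, e_2> = -13/sqrt(45).
Square and sum: Σ |<v, e_j>|^2 = 50/9.
Compute ||v||^2 = v·v = 6.
Deficit = 6 − 50/9 = 4/9 ≥ 0, confirming Bessel's inequality. (The deficit equals ||v − Σ <v,e_j> e_j||^2, the squared distance from v to span{e_j}.)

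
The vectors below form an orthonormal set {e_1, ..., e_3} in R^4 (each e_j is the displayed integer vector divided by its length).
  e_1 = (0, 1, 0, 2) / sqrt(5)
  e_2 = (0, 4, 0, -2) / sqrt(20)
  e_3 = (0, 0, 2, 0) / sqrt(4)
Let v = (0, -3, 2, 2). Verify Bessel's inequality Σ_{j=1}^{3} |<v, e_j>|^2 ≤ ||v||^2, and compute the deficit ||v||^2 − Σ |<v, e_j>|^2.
Σ |<v, e_j>|^2 = 17; ||v||^2 = 17; deficit = 0

Write each e_j = u_j / sqrt(<u_j, u_j>) where u_j is the displayed integer vector. Then <v, e_j> = <v, u_j> / sqrt(<u_j, u_j>), so |<v, e_j>|^2 = <v, u_j>^2 / <u_j, u_j>.
Coefficients: <v, e_1> = 1/sqrt(5), <v, e_2> = -16/sqrt(20), <v, e_3> = 4/sqrt(4).
Square and sum: Σ |<v, e_j>|^2 = 17.
Compute ||v||^2 = v·v = 17.
Deficit = 17 − 17 = 0 ≥ 0, confirming Bessel's inequality. (The deficit equals ||v − Σ <v,e_j> e_j||^2, the squared distance from v to span{e_j}.)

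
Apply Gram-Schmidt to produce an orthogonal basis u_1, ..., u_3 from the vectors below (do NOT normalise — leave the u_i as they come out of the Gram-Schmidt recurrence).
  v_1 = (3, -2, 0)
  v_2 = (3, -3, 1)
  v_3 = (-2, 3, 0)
Orthogonal basis:
  u_1 = (3, -2, 0)
  u_2 = (-6/13, -9/13, 1)
  u_3 = (5/11, 15/22, 15/22)

Apply the Gram-Schmidt recurrence
  u_1 = v_1
  u_i = v_i − Σ_{j<i} ((v_i · u_j) / (u_j · u_j)) · u_j.

Step by step this gives:
  u_1 = (3, -2, 0)
  u_2 = (-6/13, -9/13, 1)
  u_3 = (5/11, 15/22, 15/22)

Orthogonality check:
  u_2 · u_1 = 0 (should be 0)
  u_3 · u_1 = 0 (should be 0)
  u_3 · u_2 = 0 (should be 0)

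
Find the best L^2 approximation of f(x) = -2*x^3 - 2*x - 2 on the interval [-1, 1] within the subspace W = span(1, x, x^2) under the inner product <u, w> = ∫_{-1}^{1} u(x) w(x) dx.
g(x) = -16*x/5 - 2

The best approximation g ∈ W is the orthogonal projection of f onto W. Writing g = a_0 + a_1 x + a_2 x^2, the coefficients solve the normal equations G · a = b where
  G_{ij} = <φ_i, φ_j> and b_i = <f, φ_i>, with φ_0 = 1, φ_1 = x, φ_2 = x^2.
G =
  [2, 0, 2/3]
  [0, 2/3, 0]
  [2/3, 0, 2/5],
b = (-4, -32/15, -4/3).
Solving gives a_0 = -2, a_1 = -16/5, a_2 = 0, so
  g(x) = -16*x/5 - 2.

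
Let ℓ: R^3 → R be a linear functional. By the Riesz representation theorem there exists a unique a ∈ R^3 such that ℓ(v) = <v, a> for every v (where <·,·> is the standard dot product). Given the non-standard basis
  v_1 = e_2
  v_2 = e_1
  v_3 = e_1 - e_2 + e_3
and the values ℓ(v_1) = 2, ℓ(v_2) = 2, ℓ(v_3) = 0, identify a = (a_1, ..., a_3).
a = (2, 2, 0)

Write a = (a_1, ..., a_3) in the standard basis. For each basis vector v_i, ℓ(v_i) = <v_i, a> is a linear equation in the a_j's. Collect the n equations into a matrix system V a = ℓ, where row i of V is v_i (expressed in the standard basis). Since V is invertible (lower-triangular with 1s on the diagonal, up to permutation), solve by back-substitution:
  V =
[[0, 1, 0],
 [1, 0, 0],
 [1, -1, 1]]
  V a = (2, 2, 0)
Solving gives a = (2, 2, 0).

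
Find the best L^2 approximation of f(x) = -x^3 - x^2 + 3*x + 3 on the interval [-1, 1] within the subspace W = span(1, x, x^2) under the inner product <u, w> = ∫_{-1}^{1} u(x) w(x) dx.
g(x) = -x^2 + 12*x/5 + 3

The best approximation g ∈ W is the orthogonal projection of f onto W. Writing g = a_0 + a_1 x + a_2 x^2, the coefficients solve the normal equations G · a = b where
  G_{ij} = <φ_i, φ_j> and b_i = <f, φ_i>, with φ_0 = 1, φ_1 = x, φ_2 = x^2.
G =
  [2, 0, 2/3]
  [0, 2/3, 0]
  [2/3, 0, 2/5],
b = (16/3, 8/5, 8/5).
Solving gives a_0 = 3, a_1 = 12/5, a_2 = -1, so
  g(x) = -x^2 + 12*x/5 + 3.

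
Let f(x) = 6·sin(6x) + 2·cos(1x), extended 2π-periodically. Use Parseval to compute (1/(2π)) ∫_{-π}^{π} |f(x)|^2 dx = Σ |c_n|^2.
Σ |c_n|^2 = 20

Expand |f|^2 and use orthogonality of {sin(nx), cos(mx)} on [-π, π]:
  ∫_{-π}^{π} sin(nx)^2 dx = π, ∫ cos(mx)^2 dx = π, and cross terms integrate to 0.
So ∫_{-π}^{π} f(x)^2 dx = 6^2 · π + 2^2 · π = (36 + 4)π.
Divide by 2π: (36 + 4)/2 = 20.
By Parseval, this equals Σ |c_n|^2.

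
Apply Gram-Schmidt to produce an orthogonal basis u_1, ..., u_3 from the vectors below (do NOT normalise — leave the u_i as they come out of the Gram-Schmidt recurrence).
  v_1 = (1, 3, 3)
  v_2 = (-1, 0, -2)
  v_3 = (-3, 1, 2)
Orthogonal basis:
  u_1 = (1, 3, 3)
  u_2 = (-12/19, 21/19, -17/19)
  u_3 = (-3, -1/2, 3/2)

Apply the Gram-Schmidt recurrence
  u_1 = v_1
  u_i = v_i − Σ_{j<i} ((v_i · u_j) / (u_j · u_j)) · u_j.

Step by step this gives:
  u_1 = (1, 3, 3)
  u_2 = (-12/19, 21/19, -17/19)
  u_3 = (-3, -1/2, 3/2)

Orthogonality check:
  u_2 · u_1 = 0 (should be 0)
  u_3 · u_1 = 0 (should be 0)
  u_3 · u_2 = 0 (should be 0)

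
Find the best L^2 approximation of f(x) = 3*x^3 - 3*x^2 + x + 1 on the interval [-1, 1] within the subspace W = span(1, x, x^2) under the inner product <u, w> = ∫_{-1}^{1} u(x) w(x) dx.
g(x) = -3*x^2 + 14*x/5 + 1

The best approximation g ∈ W is the orthogonal projection of f onto W. Writing g = a_0 + a_1 x + a_2 x^2, the coefficients solve the normal equations G · a = b where
  G_{ij} = <φ_i, φ_j> and b_i = <f, φ_i>, with φ_0 = 1, φ_1 = x, φ_2 = x^2.
G =
  [2, 0, 2/3]
  [0, 2/3, 0]
  [2/3, 0, 2/5],
b = (0, 28/15, -8/15).
Solving gives a_0 = 1, a_1 = 14/5, a_2 = -3, so
  g(x) = -3*x^2 + 14*x/5 + 1.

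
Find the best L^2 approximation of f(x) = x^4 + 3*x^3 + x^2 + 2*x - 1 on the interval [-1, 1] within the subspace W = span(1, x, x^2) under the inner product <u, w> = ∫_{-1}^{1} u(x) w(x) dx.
g(x) = 13*x^2/7 + 19*x/5 - 38/35

The best approximation g ∈ W is the orthogonal projection of f onto W. Writing g = a_0 + a_1 x + a_2 x^2, the coefficients solve the normal equations G · a = b where
  G_{ij} = <φ_i, φ_j> and b_i = <f, φ_i>, with φ_0 = 1, φ_1 = x, φ_2 = x^2.
G =
  [2, 0, 2/3]
  [0, 2/3, 0]
  [2/3, 0, 2/5],
b = (-14/15, 38/15, 2/105).
Solving gives a_0 = -38/35, a_1 = 19/5, a_2 = 13/7, so
  g(x) = 13*x^2/7 + 19*x/5 - 38/35.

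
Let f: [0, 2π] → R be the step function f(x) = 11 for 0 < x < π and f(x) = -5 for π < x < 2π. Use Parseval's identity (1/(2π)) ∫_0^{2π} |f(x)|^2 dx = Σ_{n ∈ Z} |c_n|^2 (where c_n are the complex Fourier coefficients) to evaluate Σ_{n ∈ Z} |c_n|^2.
Σ |c_n|^2 = 73

Parseval equates the L^2 energy of f (normalised by 1/(2π)) with the ℓ^2 sum of its Fourier coefficients: (1/(2π)) ∫_0^{2π} |f|^2 = Σ |c_n|^2.
Compute the left side: (1/(2π)) [∫_0^π 11^2 dx + ∫_π^{2π} (-5)^2 dx] = (1/(2π)) · (121π + 25π) = (121 + 25)/2 = 73.
So Σ_{n ∈ Z} |c_n|^2 = 73.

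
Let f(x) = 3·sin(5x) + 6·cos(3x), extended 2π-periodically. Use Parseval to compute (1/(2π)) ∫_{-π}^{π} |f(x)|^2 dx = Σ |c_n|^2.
Σ |c_n|^2 = 45/2

Expand |f|^2 and use orthogonality of {sin(nx), cos(mx)} on [-π, π]:
  ∫_{-π}^{π} sin(nx)^2 dx = π, ∫ cos(mx)^2 dx = π, and cross terms integrate to 0.
So ∫_{-π}^{π} f(x)^2 dx = 3^2 · π + 6^2 · π = (9 + 36)π.
Divide by 2π: (9 + 36)/2 = 45/2.
By Parseval, this equals Σ |c_n|^2.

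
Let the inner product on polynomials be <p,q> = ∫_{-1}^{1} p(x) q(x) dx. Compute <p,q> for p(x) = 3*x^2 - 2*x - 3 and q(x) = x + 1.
<p,q> = -16/3

Expand the product: p(x)·q(x) = 3*x^3 + x^2 - 5*x - 3.
∫_{-1}^{1} of each monomial x^k gives [2/(k+1) if k even, 0 if k odd]. Integrating term-by-term (or equivalently evaluating the antiderivative F(x) = 3*x^4/4 + x^3/3 - 5*x^2/2 - 3*x at the endpoints):
  F(1) − F(−1) = -53/12 − (11/12) = -16/3.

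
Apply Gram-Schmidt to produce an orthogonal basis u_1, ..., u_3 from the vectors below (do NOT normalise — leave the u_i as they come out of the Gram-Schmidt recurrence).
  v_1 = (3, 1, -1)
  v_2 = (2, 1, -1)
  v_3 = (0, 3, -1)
Orthogonal basis:
  u_1 = (3, 1, -1)
  u_2 = (-2/11, 3/11, -3/11)
  u_3 = (0, 1, 1)

Apply the Gram-Schmidt recurrence
  u_1 = v_1
  u_i = v_i − Σ_{j<i} ((v_i · u_j) / (u_j · u_j)) · u_j.

Step by step this gives:
  u_1 = (3, 1, -1)
  u_2 = (-2/11, 3/11, -3/11)
  u_3 = (0, 1, 1)

Orthogonality check:
  u_2 · u_1 = 0 (should be 0)
  u_3 · u_1 = 0 (should be 0)
  u_3 · u_2 = 0 (should be 0)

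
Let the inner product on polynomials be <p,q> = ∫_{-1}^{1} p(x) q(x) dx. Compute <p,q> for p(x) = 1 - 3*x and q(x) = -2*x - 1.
<p,q> = 2

Expand the product: p(x)·q(x) = 6*x^2 + x - 1.
∫_{-1}^{1} of each monomial x^k gives [2/(k+1) if k even, 0 if k odd]. Integrating term-by-term (or equivalently evaluating the antiderivative F(x) = 2*x^3 + x^2/2 - x at the endpoints):
  F(1) − F(−1) = 3/2 − (-1/2) = 2.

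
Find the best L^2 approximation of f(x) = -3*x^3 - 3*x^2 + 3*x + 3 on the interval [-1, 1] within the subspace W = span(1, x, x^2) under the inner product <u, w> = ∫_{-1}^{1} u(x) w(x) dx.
g(x) = -3*x^2 + 6*x/5 + 3

The best approximation g ∈ W is the orthogonal projection of f onto W. Writing g = a_0 + a_1 x + a_2 x^2, the coefficients solve the normal equations G · a = b where
  G_{ij} = <φ_i, φ_j> and b_i = <f, φ_i>, with φ_0 = 1, φ_1 = x, φ_2 = x^2.
G =
  [2, 0, 2/3]
  [0, 2/3, 0]
  [2/3, 0, 2/5],
b = (4, 4/5, 4/5).
Solving gives a_0 = 3, a_1 = 6/5, a_2 = -3, so
  g(x) = -3*x^2 + 6*x/5 + 3.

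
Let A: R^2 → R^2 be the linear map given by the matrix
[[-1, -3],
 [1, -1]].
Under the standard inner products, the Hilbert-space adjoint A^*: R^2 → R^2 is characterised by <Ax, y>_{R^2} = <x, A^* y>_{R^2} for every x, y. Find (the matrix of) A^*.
A^* = A^T =
[[-1, 1],
 [-3, -1]]

For real matrices with standard dot products, the defining identity <Ax, y> = <x, A^* y> gives (Ax)^T y = x^T (A^*) y, i.e. x^T A^T y = x^T (A^*) y. Since this holds for all x, y, we must have A^* = A^T. Therefore
A^* =
[[-1, 1],
 [-3, -1]].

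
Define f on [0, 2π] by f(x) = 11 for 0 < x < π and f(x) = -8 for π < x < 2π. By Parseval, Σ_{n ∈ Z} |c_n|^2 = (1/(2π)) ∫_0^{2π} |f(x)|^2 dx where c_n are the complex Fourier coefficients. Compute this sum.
Σ |c_n|^2 = 185/2

Parseval equates the L^2 energy of f (normalised by 1/(2π)) with the ℓ^2 sum of its Fourier coefficients: (1/(2π)) ∫_0^{2π} |f|^2 = Σ |c_n|^2.
Compute the left side: (1/(2π)) [∫_0^π 11^2 dx + ∫_π^{2π} (-8)^2 dx] = (1/(2π)) · (121π + 64π) = (121 + 64)/2 = 185/2.
So Σ_{n ∈ Z} |c_n|^2 = 185/2.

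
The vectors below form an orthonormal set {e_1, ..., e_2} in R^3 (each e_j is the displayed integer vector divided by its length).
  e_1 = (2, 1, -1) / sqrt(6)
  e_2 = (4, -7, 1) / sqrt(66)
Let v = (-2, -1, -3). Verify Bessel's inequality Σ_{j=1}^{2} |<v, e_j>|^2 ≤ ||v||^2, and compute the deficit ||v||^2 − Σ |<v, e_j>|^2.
Σ |<v, e_j>|^2 = 10/11; ||v||^2 = 14; deficit = 144/11

Write each e_j = u_j / sqrt(<u_j, u_j>) where u_j is the displayed integer vector. Then <v, e_j> = <v, u_j> / sqrt(<u_j, u_j>), so |<v, e_j>|^2 = <v, u_j>^2 / <u_j, u_j>.
Coefficients: <v, e_1> = -2/sqrt(6), <v, e_2> = -4/sqrt(66).
Square and sum: Σ |<v, e_j>|^2 = 10/11.
Compute ||v||^2 = v·v = 14.
Deficit = 14 − 10/11 = 144/11 ≥ 0, confirming Bessel's inequality. (The deficit equals ||v − Σ <v,e_j> e_j||^2, the squared distance from v to span{e_j}.)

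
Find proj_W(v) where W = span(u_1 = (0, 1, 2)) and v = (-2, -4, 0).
proj_W(v) = (0, -4/5, -8/5)

Set up U = [u_1 | ... | u_1] ∈ R^(3×1). The projector onto W = col(U) is P = U (U^T U)^(-1) U^T.
Compute U^T U =
  [5],
and U^T v = (-4).
Solve U^T U · c = U^T v for the coefficients: c = (-4/5). The projection is proj_W(v) = U c.
Check: (v - proj_W(v)) · u_1 = 0  (should be 0).
Result: proj_W(v) = (0, -4/5, -8/5).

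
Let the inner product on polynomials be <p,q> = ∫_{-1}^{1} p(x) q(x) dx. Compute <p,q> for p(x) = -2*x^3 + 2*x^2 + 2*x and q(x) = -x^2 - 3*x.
<p,q> = -12/5

Expand the product: p(x)·q(x) = 2*x^5 + 4*x^4 - 8*x^3 - 6*x^2.
∫_{-1}^{1} of each monomial x^k gives [2/(k+1) if k even, 0 if k odd]. Integrating term-by-term (or equivalently evaluating the antiderivative F(x) = x^6/3 + 4*x^5/5 - 2*x^4 - 2*x^3 at the endpoints):
  F(1) − F(−1) = -43/15 − (-7/15) = -12/5.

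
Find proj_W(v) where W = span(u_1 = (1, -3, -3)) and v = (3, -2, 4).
proj_W(v) = (-3/19, 9/19, 9/19)

Set up U = [u_1 | ... | u_1] ∈ R^(3×1). The projector onto W = col(U) is P = U (U^T U)^(-1) U^T.
Compute U^T U =
  [19],
and U^T v = (-3).
Solve U^T U · c = U^T v for the coefficients: c = (-3/19). The projection is proj_W(v) = U c.
Check: (v - proj_W(v)) · u_1 = 0  (should be 0).
Result: proj_W(v) = (-3/19, 9/19, 9/19).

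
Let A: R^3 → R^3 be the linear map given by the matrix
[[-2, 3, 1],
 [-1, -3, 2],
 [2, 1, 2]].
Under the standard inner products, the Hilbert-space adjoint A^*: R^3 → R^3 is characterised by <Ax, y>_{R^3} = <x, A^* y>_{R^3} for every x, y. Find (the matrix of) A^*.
A^* = A^T =
[[-2, -1, 2],
 [3, -3, 1],
 [1, 2, 2]]

For real matrices with standard dot products, the defining identity <Ax, y> = <x, A^* y> gives (Ax)^T y = x^T (A^*) y, i.e. x^T A^T y = x^T (A^*) y. Since this holds for all x, y, we must have A^* = A^T. Therefore
A^* =
[[-2, -1, 2],
 [3, -3, 1],
 [1, 2, 2]].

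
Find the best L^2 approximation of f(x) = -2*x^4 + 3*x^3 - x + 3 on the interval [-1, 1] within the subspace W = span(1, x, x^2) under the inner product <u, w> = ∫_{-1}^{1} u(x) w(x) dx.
g(x) = -12*x^2/7 + 4*x/5 + 111/35

The best approximation g ∈ W is the orthogonal projection of f onto W. Writing g = a_0 + a_1 x + a_2 x^2, the coefficients solve the normal equations G · a = b where
  G_{ij} = <φ_i, φ_j> and b_i = <f, φ_i>, with φ_0 = 1, φ_1 = x, φ_2 = x^2.
G =
  [2, 0, 2/3]
  [0, 2/3, 0]
  [2/3, 0, 2/5],
b = (26/5, 8/15, 10/7).
Solving gives a_0 = 111/35, a_1 = 4/5, a_2 = -12/7, so
  g(x) = -12*x^2/7 + 4*x/5 + 111/35.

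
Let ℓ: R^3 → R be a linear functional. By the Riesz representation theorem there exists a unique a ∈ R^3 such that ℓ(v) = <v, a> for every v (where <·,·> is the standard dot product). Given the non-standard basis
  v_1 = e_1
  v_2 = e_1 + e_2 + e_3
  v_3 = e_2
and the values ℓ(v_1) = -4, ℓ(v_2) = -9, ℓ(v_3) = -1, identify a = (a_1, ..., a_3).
a = (-4, -1, -4)

Write a = (a_1, ..., a_3) in the standard basis. For each basis vector v_i, ℓ(v_i) = <v_i, a> is a linear equation in the a_j's. Collect the n equations into a matrix system V a = ℓ, where row i of V is v_i (expressed in the standard basis). Since V is invertible (lower-triangular with 1s on the diagonal, up to permutation), solve by back-substitution:
  V =
[[1, 0, 0],
 [1, 1, 1],
 [0, 1, 0]]
  V a = (-4, -9, -1)
Solving gives a = (-4, -1, -4).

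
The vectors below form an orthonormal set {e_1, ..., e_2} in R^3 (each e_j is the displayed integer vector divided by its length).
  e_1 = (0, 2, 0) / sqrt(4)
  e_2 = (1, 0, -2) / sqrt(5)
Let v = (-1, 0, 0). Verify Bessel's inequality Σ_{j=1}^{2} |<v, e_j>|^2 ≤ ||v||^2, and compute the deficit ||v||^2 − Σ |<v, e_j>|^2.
Σ |<v, e_j>|^2 = 1/5; ||v||^2 = 1; deficit = 4/5

Write each e_j = u_j / sqrt(<u_j, u_j>) where u_j is the displayed integer vector. Then <v, e_j> = <v, u_j> / sqrt(<u_j, u_j>), so |<v, e_j>|^2 = <v, u_j>^2 / <u_j, u_j>.
Coefficients: <v, e_1> = 0/sqrt(4), <v, e_2> = -1/sqrt(5).
Square and sum: Σ |<v, e_j>|^2 = 1/5.
Compute ||v||^2 = v·v = 1.
Deficit = 1 − 1/5 = 4/5 ≥ 0, confirming Bessel's inequality. (The deficit equals ||v − Σ <v,e_j> e_j||^2, the squared distance from v to span{e_j}.)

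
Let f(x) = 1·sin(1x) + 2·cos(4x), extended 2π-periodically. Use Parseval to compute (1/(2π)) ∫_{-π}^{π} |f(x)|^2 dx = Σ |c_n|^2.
Σ |c_n|^2 = 5/2

Expand |f|^2 and use orthogonality of {sin(nx), cos(mx)} on [-π, π]:
  ∫_{-π}^{π} sin(nx)^2 dx = π, ∫ cos(mx)^2 dx = π, and cross terms integrate to 0.
So ∫_{-π}^{π} f(x)^2 dx = 1^2 · π + 2^2 · π = (1 + 4)π.
Divide by 2π: (1 + 4)/2 = 5/2.
By Parseval, this equals Σ |c_n|^2.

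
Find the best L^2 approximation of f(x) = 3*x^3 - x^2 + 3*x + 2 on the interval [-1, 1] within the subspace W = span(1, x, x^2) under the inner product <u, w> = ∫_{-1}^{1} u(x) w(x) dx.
g(x) = -x^2 + 24*x/5 + 2

The best approximation g ∈ W is the orthogonal projection of f onto W. Writing g = a_0 + a_1 x + a_2 x^2, the coefficients solve the normal equations G · a = b where
  G_{ij} = <φ_i, φ_j> and b_i = <f, φ_i>, with φ_0 = 1, φ_1 = x, φ_2 = x^2.
G =
  [2, 0, 2/3]
  [0, 2/3, 0]
  [2/3, 0, 2/5],
b = (10/3, 16/5, 14/15).
Solving gives a_0 = 2, a_1 = 24/5, a_2 = -1, so
  g(x) = -x^2 + 24*x/5 + 2.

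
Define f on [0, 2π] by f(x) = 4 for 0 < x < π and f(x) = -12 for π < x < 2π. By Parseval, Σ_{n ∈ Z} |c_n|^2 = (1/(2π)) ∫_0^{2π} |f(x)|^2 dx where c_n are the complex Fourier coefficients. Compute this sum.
Σ |c_n|^2 = 80

Parseval equates the L^2 energy of f (normalised by 1/(2π)) with the ℓ^2 sum of its Fourier coefficients: (1/(2π)) ∫_0^{2π} |f|^2 = Σ |c_n|^2.
Compute the left side: (1/(2π)) [∫_0^π 4^2 dx + ∫_π^{2π} (-12)^2 dx] = (1/(2π)) · (16π + 144π) = (16 + 144)/2 = 80.
So Σ_{n ∈ Z} |c_n|^2 = 80.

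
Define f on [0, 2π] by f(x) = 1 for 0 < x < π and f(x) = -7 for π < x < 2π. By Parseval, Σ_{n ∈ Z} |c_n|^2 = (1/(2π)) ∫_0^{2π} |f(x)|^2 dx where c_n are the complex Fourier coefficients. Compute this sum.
Σ |c_n|^2 = 25

Parseval equates the L^2 energy of f (normalised by 1/(2π)) with the ℓ^2 sum of its Fourier coefficients: (1/(2π)) ∫_0^{2π} |f|^2 = Σ |c_n|^2.
Compute the left side: (1/(2π)) [∫_0^π 1^2 dx + ∫_π^{2π} (-7)^2 dx] = (1/(2π)) · (1π + 49π) = (1 + 49)/2 = 25.
So Σ_{n ∈ Z} |c_n|^2 = 25.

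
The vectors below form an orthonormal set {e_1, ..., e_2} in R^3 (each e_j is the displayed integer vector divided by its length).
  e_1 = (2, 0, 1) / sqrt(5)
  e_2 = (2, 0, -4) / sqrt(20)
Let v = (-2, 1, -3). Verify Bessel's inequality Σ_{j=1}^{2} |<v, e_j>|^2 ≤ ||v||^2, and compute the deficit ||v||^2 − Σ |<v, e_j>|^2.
Σ |<v, e_j>|^2 = 13; ||v||^2 = 14; deficit = 1

Write each e_j = u_j / sqrt(<u_j, u_j>) where u_j is the displayed integer vector. Then <v, e_j> = <v, u_j> / sqrt(<u_j, u_j>), so |<v, e_j>|^2 = <v, u_j>^2 / <u_j, u_j>.
Coefficients: <v, e_1> = -7/sqrt(5), <v, e_2> = 8/sqrt(20).
Square and sum: Σ |<v, e_j>|^2 = 13.
Compute ||v||^2 = v·v = 14.
Deficit = 14 − 13 = 1 ≥ 0, confirming Bessel's inequality. (The deficit equals ||v − Σ <v,e_j> e_j||^2, the squared distance from v to span{e_j}.)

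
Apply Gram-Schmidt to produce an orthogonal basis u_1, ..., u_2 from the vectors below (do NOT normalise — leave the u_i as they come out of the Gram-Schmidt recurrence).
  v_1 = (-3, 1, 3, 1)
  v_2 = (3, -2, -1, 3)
Orthogonal basis:
  u_1 = (-3, 1, 3, 1)
  u_2 = (27/20, -29/20, 13/20, 71/20)

Apply the Gram-Schmidt recurrence
  u_1 = v_1
  u_i = v_i − Σ_{j<i} ((v_i · u_j) / (u_j · u_j)) · u_j.

Step by step this gives:
  u_1 = (-3, 1, 3, 1)
  u_2 = (27/20, -29/20, 13/20, 71/20)

Orthogonality check:
  u_2 · u_1 = 0 (should be 0)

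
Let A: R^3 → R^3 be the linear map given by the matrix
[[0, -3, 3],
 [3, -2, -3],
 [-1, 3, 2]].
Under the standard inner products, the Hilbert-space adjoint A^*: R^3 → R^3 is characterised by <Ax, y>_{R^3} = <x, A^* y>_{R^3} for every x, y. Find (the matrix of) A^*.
A^* = A^T =
[[0, 3, -1],
 [-3, -2, 3],
 [3, -3, 2]]

For real matrices with standard dot products, the defining identity <Ax, y> = <x, A^* y> gives (Ax)^T y = x^T (A^*) y, i.e. x^T A^T y = x^T (A^*) y. Since this holds for all x, y, we must have A^* = A^T. Therefore
A^* =
[[0, 3, -1],
 [-3, -2, 3],
 [3, -3, 2]].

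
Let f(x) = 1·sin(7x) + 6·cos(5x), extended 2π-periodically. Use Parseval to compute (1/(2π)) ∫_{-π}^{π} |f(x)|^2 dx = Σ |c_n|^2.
Σ |c_n|^2 = 37/2

Expand |f|^2 and use orthogonality of {sin(nx), cos(mx)} on [-π, π]:
  ∫_{-π}^{π} sin(nx)^2 dx = π, ∫ cos(mx)^2 dx = π, and cross terms integrate to 0.
So ∫_{-π}^{π} f(x)^2 dx = 1^2 · π + 6^2 · π = (1 + 36)π.
Divide by 2π: (1 + 36)/2 = 37/2.
By Parseval, this equals Σ |c_n|^2.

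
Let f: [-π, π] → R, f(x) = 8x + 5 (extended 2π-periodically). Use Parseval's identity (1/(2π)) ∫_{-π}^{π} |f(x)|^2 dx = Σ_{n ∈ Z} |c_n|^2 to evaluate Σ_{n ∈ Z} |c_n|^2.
Σ |c_n|^2 = 64π^2/3 + 25

Expand and integrate term by term over [-π, π]:
  ∫ (8x)^2 dx = 64·(2π^3/3); ∫ 2·8·(5)·x dx = 0 (odd integrand); ∫ 5^2 dx = 25·2π.
So (1/(2π)) ∫_{-π}^{π} (8x + 5)^2 dx = 64π^2/3 + 25 = 64π^2/3 + 25.
Parseval ⇒ Σ |c_n|^2 = 64π^2/3 + 25.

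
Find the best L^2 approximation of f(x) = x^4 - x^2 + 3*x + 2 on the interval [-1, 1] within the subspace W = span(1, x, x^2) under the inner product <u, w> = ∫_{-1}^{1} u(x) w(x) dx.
g(x) = -x^2/7 + 3*x + 67/35

The best approximation g ∈ W is the orthogonal projection of f onto W. Writing g = a_0 + a_1 x + a_2 x^2, the coefficients solve the normal equations G · a = b where
  G_{ij} = <φ_i, φ_j> and b_i = <f, φ_i>, with φ_0 = 1, φ_1 = x, φ_2 = x^2.
G =
  [2, 0, 2/3]
  [0, 2/3, 0]
  [2/3, 0, 2/5],
b = (56/15, 2, 128/105).
Solving gives a_0 = 67/35, a_1 = 3, a_2 = -1/7, so
  g(x) = -x^2/7 + 3*x + 67/35.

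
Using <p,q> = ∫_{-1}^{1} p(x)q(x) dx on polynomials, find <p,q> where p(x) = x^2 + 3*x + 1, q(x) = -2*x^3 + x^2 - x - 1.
<p,q> = -6

Expand the product: p(x)·q(x) = -2*x^5 - 5*x^4 - 3*x^2 - 4*x - 1.
∫_{-1}^{1} of each monomial x^k gives [2/(k+1) if k even, 0 if k odd]. Integrating term-by-term (or equivalently evaluating the antiderivative F(x) = -x^6/3 - x^5 - x^3 - 2*x^2 - x at the endpoints):
  F(1) − F(−1) = -16/3 − (2/3) = -6.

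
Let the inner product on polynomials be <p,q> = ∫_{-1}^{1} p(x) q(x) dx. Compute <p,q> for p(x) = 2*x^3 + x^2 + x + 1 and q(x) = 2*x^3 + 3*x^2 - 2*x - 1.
<p,q> = -16/35

Expand the product: p(x)·q(x) = 4*x^6 + 8*x^5 + x^4 + x^3 - 3*x - 1.
∫_{-1}^{1} of each monomial x^k gives [2/(k+1) if k even, 0 if k odd]. Integrating term-by-term (or equivalently evaluating the antiderivative F(x) = 4*x^7/7 + 4*x^6/3 + x^5/5 + x^4/4 - 3*x^2/2 - x at the endpoints):
  F(1) − F(−1) = -61/420 − (131/420) = -16/35.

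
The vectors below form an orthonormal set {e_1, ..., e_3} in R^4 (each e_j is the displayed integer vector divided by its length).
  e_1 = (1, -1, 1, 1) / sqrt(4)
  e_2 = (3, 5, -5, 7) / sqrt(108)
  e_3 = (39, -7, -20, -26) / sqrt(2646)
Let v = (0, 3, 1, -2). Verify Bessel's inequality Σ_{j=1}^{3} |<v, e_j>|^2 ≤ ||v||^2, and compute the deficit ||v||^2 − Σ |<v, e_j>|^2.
Σ |<v, e_j>|^2 = 411/98; ||v||^2 = 14; deficit = 961/98

Write each e_j = u_j / sqrt(<u_j, u_j>) where u_j is the displayed integer vector. Then <v, e_j> = <v, u_j> / sqrt(<u_j, u_j>), so |<v, e_j>|^2 = <v, u_j>^2 / <u_j, u_j>.
Coefficients: <v, e_1> = -4/sqrt(4), <v, e_2> = -4/sqrt(108), <v, e_3> = 11/sqrt(2646).
Square and sum: Σ |<v, e_j>|^2 = 411/98.
Compute ||v||^2 = v·v = 14.
Deficit = 14 − 411/98 = 961/98 ≥ 0, confirming Bessel's inequality. (The deficit equals ||v − Σ <v,e_j> e_j||^2, the squared distance from v to span{e_j}.)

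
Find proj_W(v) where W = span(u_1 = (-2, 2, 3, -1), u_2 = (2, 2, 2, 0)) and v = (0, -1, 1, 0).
proj_W(v) = (-1/5, 1/15, 2/15, -1/15)

Set up U = [u_1 | ... | u_2] ∈ R^(4×2). The projector onto W = col(U) is P = U (U^T U)^(-1) U^T.
Compute U^T U =
  [18, 6]
  [6, 12],
and U^T v = (1, 0).
Solve U^T U · c = U^T v for the coefficients: c = (1/15, -1/30). The projection is proj_W(v) = U c.
Check: (v - proj_W(v)) · u_1 = 0  (should be 0).
Check: (v - proj_W(v)) · u_2 = 0  (should be 0).
Result: proj_W(v) = (-1/5, 1/15, 2/15, -1/15).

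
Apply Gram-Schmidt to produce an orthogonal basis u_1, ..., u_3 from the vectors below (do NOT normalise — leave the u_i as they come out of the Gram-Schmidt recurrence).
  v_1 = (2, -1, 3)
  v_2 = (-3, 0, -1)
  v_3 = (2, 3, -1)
Orthogonal basis:
  u_1 = (2, -1, 3)
  u_2 = (-12/7, -9/14, 13/14)
  u_3 = (-16/59, 112/59, 48/59)

Apply the Gram-Schmidt recurrence
  u_1 = v_1
  u_i = v_i − Σ_{j<i} ((v_i · u_j) / (u_j · u_j)) · u_j.

Step by step this gives:
  u_1 = (2, -1, 3)
  u_2 = (-12/7, -9/14, 13/14)
  u_3 = (-16/59, 112/59, 48/59)

Orthogonality check:
  u_2 · u_1 = 0 (should be 0)
  u_3 · u_1 = 0 (should be 0)
  u_3 · u_2 = 0 (should be 0)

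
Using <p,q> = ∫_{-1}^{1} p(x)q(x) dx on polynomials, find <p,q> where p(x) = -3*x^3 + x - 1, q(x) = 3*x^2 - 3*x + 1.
<p,q> = -12/5

Expand the product: p(x)·q(x) = -9*x^5 + 9*x^4 - 6*x^2 + 4*x - 1.
∫_{-1}^{1} of each monomial x^k gives [2/(k+1) if k even, 0 if k odd]. Integrating term-by-term (or equivalently evaluating the antiderivative F(x) = -3*x^6/2 + 9*x^5/5 - 2*x^3 + 2*x^2 - x at the endpoints):
  F(1) − F(−1) = -7/10 − (17/10) = -12/5.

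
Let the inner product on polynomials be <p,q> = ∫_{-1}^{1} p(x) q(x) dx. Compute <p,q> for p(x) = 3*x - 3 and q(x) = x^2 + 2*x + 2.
<p,q> = -10

Expand the product: p(x)·q(x) = 3*x^3 + 3*x^2 - 6.
∫_{-1}^{1} of each monomial x^k gives [2/(k+1) if k even, 0 if k odd]. Integrating term-by-term (or equivalently evaluating the antiderivative F(x) = 3*x^4/4 + x^3 - 6*x at the endpoints):
  F(1) − F(−1) = -17/4 − (23/4) = -10.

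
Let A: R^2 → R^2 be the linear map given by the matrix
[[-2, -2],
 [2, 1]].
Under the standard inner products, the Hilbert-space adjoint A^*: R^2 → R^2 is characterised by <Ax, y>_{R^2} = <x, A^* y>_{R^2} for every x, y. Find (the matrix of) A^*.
A^* = A^T =
[[-2, 2],
 [-2, 1]]

For real matrices with standard dot products, the defining identity <Ax, y> = <x, A^* y> gives (Ax)^T y = x^T (A^*) y, i.e. x^T A^T y = x^T (A^*) y. Since this holds for all x, y, we must have A^* = A^T. Therefore
A^* =
[[-2, 2],
 [-2, 1]].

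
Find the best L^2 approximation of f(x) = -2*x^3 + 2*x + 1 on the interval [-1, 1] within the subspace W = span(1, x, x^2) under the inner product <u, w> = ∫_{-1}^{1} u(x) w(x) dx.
g(x) = 4*x/5 + 1

The best approximation g ∈ W is the orthogonal projection of f onto W. Writing g = a_0 + a_1 x + a_2 x^2, the coefficients solve the normal equations G · a = b where
  G_{ij} = <φ_i, φ_j> and b_i = <f, φ_i>, with φ_0 = 1, φ_1 = x, φ_2 = x^2.
G =
  [2, 0, 2/3]
  [0, 2/3, 0]
  [2/3, 0, 2/5],
b = (2, 8/15, 2/3).
Solving gives a_0 = 1, a_1 = 4/5, a_2 = 0, so
  g(x) = 4*x/5 + 1.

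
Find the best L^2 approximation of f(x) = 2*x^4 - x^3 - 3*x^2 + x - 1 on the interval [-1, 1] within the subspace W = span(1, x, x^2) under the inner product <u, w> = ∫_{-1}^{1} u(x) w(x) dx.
g(x) = -9*x^2/7 + 2*x/5 - 41/35

The best approximation g ∈ W is the orthogonal projection of f onto W. Writing g = a_0 + a_1 x + a_2 x^2, the coefficients solve the normal equations G · a = b where
  G_{ij} = <φ_i, φ_j> and b_i = <f, φ_i>, with φ_0 = 1, φ_1 = x, φ_2 = x^2.
G =
  [2, 0, 2/3]
  [0, 2/3, 0]
  [2/3, 0, 2/5],
b = (-16/5, 4/15, -136/105).
Solving gives a_0 = -41/35, a_1 = 2/5, a_2 = -9/7, so
  g(x) = -9*x^2/7 + 2*x/5 - 41/35.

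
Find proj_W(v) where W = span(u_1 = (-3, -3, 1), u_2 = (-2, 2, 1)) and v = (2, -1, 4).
proj_W(v) = (9/34, -111/170, -14/85)

Set up U = [u_1 | ... | u_2] ∈ R^(3×2). The projector onto W = col(U) is P = U (U^T U)^(-1) U^T.
Compute U^T U =
  [19, 1]
  [1, 9],
and U^T v = (1, -2).
Solve U^T U · c = U^T v for the coefficients: c = (11/170, -39/170). The projection is proj_W(v) = U c.
Check: (v - proj_W(v)) · u_1 = 0  (should be 0).
Check: (v - proj_W(v)) · u_2 = 0  (should be 0).
Result: proj_W(v) = (9/34, -111/170, -14/85).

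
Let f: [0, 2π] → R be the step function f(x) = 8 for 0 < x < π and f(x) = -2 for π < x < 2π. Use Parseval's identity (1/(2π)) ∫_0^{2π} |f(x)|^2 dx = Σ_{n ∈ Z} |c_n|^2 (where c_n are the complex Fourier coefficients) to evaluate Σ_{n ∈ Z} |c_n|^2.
Σ |c_n|^2 = 34

Parseval equates the L^2 energy of f (normalised by 1/(2π)) with the ℓ^2 sum of its Fourier coefficients: (1/(2π)) ∫_0^{2π} |f|^2 = Σ |c_n|^2.
Compute the left side: (1/(2π)) [∫_0^π 8^2 dx + ∫_π^{2π} (-2)^2 dx] = (1/(2π)) · (64π + 4π) = (64 + 4)/2 = 34.
So Σ_{n ∈ Z} |c_n|^2 = 34.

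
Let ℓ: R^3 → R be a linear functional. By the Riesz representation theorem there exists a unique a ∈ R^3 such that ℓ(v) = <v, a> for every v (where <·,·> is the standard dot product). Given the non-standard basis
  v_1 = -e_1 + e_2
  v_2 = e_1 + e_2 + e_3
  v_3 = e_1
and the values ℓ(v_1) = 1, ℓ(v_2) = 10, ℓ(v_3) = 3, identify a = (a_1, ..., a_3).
a = (3, 4, 3)

Write a = (a_1, ..., a_3) in the standard basis. For each basis vector v_i, ℓ(v_i) = <v_i, a> is a linear equation in the a_j's. Collect the n equations into a matrix system V a = ℓ, where row i of V is v_i (expressed in the standard basis). Since V is invertible (lower-triangular with 1s on the diagonal, up to permutation), solve by back-substitution:
  V =
[[-1, 1, 0],
 [1, 1, 1],
 [1, 0, 0]]
  V a = (1, 10, 3)
Solving gives a = (3, 4, 3).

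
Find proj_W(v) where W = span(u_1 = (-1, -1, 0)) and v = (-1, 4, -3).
proj_W(v) = (3/2, 3/2, 0)

Set up U = [u_1 | ... | u_1] ∈ R^(3×1). The projector onto W = col(U) is P = U (U^T U)^(-1) U^T.
Compute U^T U =
  [2],
and U^T v = (-3).
Solve U^T U · c = U^T v for the coefficients: c = (-3/2). The projection is proj_W(v) = U c.
Check: (v - proj_W(v)) · u_1 = 0  (should be 0).
Result: proj_W(v) = (3/2, 3/2, 0).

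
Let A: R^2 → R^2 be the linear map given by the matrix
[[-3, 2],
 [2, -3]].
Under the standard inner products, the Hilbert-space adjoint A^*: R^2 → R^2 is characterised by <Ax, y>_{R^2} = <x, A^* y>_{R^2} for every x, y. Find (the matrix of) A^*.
A^* = A^T =
[[-3, 2],
 [2, -3]]

For real matrices with standard dot products, the defining identity <Ax, y> = <x, A^* y> gives (Ax)^T y = x^T (A^*) y, i.e. x^T A^T y = x^T (A^*) y. Since this holds for all x, y, we must have A^* = A^T. Therefore
A^* =
[[-3, 2],
 [2, -3]].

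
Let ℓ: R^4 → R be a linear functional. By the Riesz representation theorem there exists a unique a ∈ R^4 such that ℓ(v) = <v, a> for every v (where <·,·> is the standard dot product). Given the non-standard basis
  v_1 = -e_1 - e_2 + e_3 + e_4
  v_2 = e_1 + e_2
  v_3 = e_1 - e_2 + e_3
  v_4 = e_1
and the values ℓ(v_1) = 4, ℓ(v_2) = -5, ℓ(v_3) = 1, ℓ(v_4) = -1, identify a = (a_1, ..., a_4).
a = (-1, -4, -2, 1)

Write a = (a_1, ..., a_4) in the standard basis. For each basis vector v_i, ℓ(v_i) = <v_i, a> is a linear equation in the a_j's. Collect the n equations into a matrix system V a = ℓ, where row i of V is v_i (expressed in the standard basis). Since V is invertible (lower-triangular with 1s on the diagonal, up to permutation), solve by back-substitution:
  V =
[[-1, -1, 1, 1],
 [1, 1, 0, 0],
 [1, -1, 1, 0],
 [1, 0, 0, 0]]
  V a = (4, -5, 1, -1)
Solving gives a = (-1, -4, -2, 1).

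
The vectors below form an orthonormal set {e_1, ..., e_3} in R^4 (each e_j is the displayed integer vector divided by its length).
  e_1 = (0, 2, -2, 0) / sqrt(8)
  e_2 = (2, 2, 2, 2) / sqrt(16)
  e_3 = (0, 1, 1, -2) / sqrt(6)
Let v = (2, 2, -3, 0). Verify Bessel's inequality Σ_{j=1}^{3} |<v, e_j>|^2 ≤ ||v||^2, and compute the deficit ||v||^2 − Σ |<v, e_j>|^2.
Σ |<v, e_j>|^2 = 155/12; ||v||^2 = 17; deficit = 49/12

Write each e_j = u_j / sqrt(<u_j, u_j>) where u_j is the displayed integer vector. Then <v, e_j> = <v, u_j> / sqrt(<u_j, u_j>), so |<v, e_j>|^2 = <v, u_j>^2 / <u_j, u_j>.
Coefficients: <v, e_1> = 10/sqrt(8), <v, e_2> = 2/sqrt(16), <v, e_3> = -1/sqrt(6).
Square and sum: Σ |<v, e_j>|^2 = 155/12.
Compute ||v||^2 = v·v = 17.
Deficit = 17 − 155/12 = 49/12 ≥ 0, confirming Bessel's inequality. (The deficit equals ||v − Σ <v,e_j> e_j||^2, the squared distance from v to span{e_j}.)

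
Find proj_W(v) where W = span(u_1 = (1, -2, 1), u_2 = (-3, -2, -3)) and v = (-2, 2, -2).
proj_W(v) = (-2, 2, -2)

Set up U = [u_1 | ... | u_2] ∈ R^(3×2). The projector onto W = col(U) is P = U (U^T U)^(-1) U^T.
Compute U^T U =
  [6, -2]
  [-2, 22],
and U^T v = (-8, 8).
Solve U^T U · c = U^T v for the coefficients: c = (-5/4, 1/4). The projection is proj_W(v) = U c.
Check: (v - proj_W(v)) · u_1 = 0  (should be 0).
Check: (v - proj_W(v)) · u_2 = 0  (should be 0).
Result: proj_W(v) = (-2, 2, -2).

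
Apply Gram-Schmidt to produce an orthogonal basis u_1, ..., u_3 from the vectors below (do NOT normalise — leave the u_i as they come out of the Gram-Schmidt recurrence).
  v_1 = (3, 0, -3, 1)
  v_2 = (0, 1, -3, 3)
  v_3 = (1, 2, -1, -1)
Orthogonal basis:
  u_1 = (3, 0, -3, 1)
  u_2 = (-36/19, 1, -21/19, 45/19)
  u_3 = (4/217, 456/217, -10/31, -222/217)

Apply the Gram-Schmidt recurrence
  u_1 = v_1
  u_i = v_i − Σ_{j<i} ((v_i · u_j) / (u_j · u_j)) · u_j.

Step by step this gives:
  u_1 = (3, 0, -3, 1)
  u_2 = (-36/19, 1, -21/19, 45/19)
  u_3 = (4/217, 456/217, -10/31, -222/217)

Orthogonality check:
  u_2 · u_1 = 0 (should be 0)
  u_3 · u_1 = 0 (should be 0)
  u_3 · u_2 = 0 (should be 0)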